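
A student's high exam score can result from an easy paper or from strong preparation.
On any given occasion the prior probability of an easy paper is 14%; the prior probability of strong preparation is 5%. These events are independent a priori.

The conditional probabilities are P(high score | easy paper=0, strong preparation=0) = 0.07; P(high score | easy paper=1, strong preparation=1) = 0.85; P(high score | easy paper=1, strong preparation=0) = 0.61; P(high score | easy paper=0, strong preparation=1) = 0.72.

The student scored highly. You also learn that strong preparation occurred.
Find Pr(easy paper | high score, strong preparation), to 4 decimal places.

Numerator (weight on configurations with easy paper): 0.85·0.14 = 0.119000
Normalizer over all consistent configurations: 0.72·0.86 + 0.85·0.14 = 0.738200
Posterior = 0.119000 / 0.738200 ≈ 0.1612

Pr(easy paper | high score, strong preparation) ≈ 0.1612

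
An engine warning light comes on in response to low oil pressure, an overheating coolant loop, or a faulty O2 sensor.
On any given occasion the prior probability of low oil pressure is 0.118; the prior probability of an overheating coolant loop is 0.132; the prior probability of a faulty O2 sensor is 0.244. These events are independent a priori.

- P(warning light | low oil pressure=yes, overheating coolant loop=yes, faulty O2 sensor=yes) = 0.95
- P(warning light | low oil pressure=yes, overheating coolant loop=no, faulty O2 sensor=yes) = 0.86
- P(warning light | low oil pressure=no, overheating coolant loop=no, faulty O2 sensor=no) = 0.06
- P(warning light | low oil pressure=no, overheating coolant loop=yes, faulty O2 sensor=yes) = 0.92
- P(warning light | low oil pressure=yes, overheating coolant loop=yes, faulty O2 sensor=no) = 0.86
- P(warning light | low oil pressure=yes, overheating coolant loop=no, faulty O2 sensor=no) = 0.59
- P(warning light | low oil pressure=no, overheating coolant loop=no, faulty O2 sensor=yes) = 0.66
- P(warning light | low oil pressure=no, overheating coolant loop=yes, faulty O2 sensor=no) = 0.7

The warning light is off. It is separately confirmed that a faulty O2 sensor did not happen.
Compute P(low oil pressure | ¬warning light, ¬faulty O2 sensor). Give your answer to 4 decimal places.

Numerator (weight on configurations with low oil pressure): 0.041994 + 0.002181 = 0.044175
Normalizer over all consistent configurations: 0.94·0.882·0.868 + 0.3·0.882·0.132 + 0.41·0.118·0.868 + 0.14·0.118·0.132 = 0.798743
P(low oil pressure | ¬warning light, ¬faulty O2 sensor) = 0.044175/0.798743 ≈ 0.0553

P(low oil pressure | ¬warning light, ¬faulty O2 sensor) ≈ 0.0553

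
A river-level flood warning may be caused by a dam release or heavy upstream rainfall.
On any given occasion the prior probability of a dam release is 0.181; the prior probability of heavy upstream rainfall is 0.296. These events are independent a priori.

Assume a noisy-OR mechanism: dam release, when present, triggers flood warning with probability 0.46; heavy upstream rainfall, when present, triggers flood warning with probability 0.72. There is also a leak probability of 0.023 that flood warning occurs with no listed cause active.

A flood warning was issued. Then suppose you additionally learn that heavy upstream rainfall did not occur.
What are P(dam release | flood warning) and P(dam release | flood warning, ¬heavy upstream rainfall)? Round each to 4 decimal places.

Under noisy-OR, P(flood warning | causes) = 1 − (1−0.023)·∏(1−qᵢ) over the active causes.
Sum P(flood warning|·) weighted by the priors over the 4 (dam release, heavy upstream rainfall) configurations:
  P(flood warning) = 0.023×0.819×0.704 + 0.72644×0.819×0.296 + 0.47242×0.181×0.704 + 0.852278×0.181×0.296
        = 0.013261 + 0.176106 + 0.060198 + 0.045662 = 0.295227
The terms with dam release present sum to 0.105860, so
  P(dam release | flood warning) = 0.105860 / 0.295227 ≈ 0.3586

Now also conditioning on heavy upstream rainfall≠true:
For the numerator, keep only dam release=true terms: 0.47242×0.181 = 0.085508
Normalizer over all consistent configurations: 0.023×0.819 + 0.47242×0.181 = 0.104345
P(dam release | flood warning, ¬heavy upstream rainfall) = 0.085508/0.104345 ≈ 0.8195
Ruling out heavy upstream rainfall raises the posterior on dam release — the flip side of explaining away.

P(dam release | flood warning) ≈ 0.3586; P(dam release | flood warning, ¬heavy upstream rainfall) ≈ 0.8195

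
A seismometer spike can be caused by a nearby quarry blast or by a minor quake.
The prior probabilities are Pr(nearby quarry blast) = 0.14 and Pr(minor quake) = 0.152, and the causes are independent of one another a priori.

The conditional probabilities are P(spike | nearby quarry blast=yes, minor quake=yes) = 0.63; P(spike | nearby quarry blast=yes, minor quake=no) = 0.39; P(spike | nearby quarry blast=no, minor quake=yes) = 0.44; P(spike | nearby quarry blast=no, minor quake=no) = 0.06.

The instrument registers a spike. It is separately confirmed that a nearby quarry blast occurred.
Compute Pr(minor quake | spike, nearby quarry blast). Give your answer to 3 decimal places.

By total probability over both values of minor quake:
  P(spike | nearby quarry blast) = 0.39×0.848 + 0.63×0.152
        = 0.330720 + 0.095760 = 0.426480
The terms with minor quake present sum to 0.095760, so
  P(minor quake | spike, nearby quarry blast) = 0.095760 / 0.426480 ≈ 0.225

Pr(minor quake | spike, nearby quarry blast) ≈ 0.225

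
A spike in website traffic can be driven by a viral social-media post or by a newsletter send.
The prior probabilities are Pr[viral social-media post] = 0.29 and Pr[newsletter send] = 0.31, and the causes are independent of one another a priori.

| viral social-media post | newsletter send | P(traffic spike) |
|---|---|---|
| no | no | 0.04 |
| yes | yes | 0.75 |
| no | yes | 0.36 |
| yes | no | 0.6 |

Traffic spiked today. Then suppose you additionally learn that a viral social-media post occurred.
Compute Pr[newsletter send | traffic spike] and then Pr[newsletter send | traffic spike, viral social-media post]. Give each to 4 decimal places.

Weight on newsletter send=true, given the evidence: 0.079236 + 0.067425 = 0.146661
Denominator P(traffic spike): 0.04×0.71×0.69 + 0.36×0.71×0.31 + 0.6×0.29×0.69 + 0.75×0.29×0.31 = 0.286317
P(newsletter send | traffic spike) = 0.146661/0.286317 ≈ 0.5122

Now also conditioning on viral social-media post=true:
Sum P(traffic spike|·) weighted by the priors over both values of newsletter send:
  P(traffic spike | viral social-media post) = 0.6*0.69 + 0.75*0.31
        = 0.414000 + 0.232500 = 0.646500
Keeping only the newsletter send-present terms gives 0.232500, so
  P(newsletter send | traffic spike, viral social-media post) = 0.232500 / 0.646500 ≈ 0.3596

Pr[newsletter send | traffic spike] ≈ 0.5122; Pr[newsletter send | traffic spike, viral social-media post] ≈ 0.3596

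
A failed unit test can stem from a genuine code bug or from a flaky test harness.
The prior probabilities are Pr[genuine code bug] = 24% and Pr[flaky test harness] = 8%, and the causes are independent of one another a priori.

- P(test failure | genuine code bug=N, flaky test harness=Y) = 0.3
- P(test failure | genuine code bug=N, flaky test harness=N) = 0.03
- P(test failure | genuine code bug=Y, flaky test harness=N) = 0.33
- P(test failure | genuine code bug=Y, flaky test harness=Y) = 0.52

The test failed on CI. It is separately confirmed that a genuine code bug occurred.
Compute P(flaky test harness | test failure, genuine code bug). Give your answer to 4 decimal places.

P(flaky test harness | test failure, genuine code bug) ≈ 0.1205

For the numerator, keep only flaky test harness=true terms: 0.52*0.08 = 0.041600
Normalizer over all consistent configurations: 0.33*0.92 + 0.52*0.08 = 0.345200
Posterior = 0.041600 / 0.345200 ≈ 0.1205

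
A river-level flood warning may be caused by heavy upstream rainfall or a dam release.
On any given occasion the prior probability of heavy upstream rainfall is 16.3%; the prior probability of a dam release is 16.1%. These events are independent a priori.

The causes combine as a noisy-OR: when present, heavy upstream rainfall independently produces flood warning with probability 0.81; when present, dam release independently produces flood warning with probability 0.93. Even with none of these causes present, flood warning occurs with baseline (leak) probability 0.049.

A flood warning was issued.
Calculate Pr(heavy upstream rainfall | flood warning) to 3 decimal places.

Under noisy-OR, P(flood warning | causes) = 1 − (1−0.049)·∏(1−qᵢ) over the active causes.
Weight on heavy upstream rainfall=true, given the evidence: 0.112046 + 0.025911 = 0.137957
Denominator P(flood warning): 0.049·0.837·0.839 + 0.93343·0.837·0.161 + 0.81931·0.163·0.839 + 0.987352·0.163·0.161 = 0.298153
P(heavy upstream rainfall | flood warning) = 0.137957/0.298153 ≈ 0.463

Pr(heavy upstream rainfall | flood warning) ≈ 0.463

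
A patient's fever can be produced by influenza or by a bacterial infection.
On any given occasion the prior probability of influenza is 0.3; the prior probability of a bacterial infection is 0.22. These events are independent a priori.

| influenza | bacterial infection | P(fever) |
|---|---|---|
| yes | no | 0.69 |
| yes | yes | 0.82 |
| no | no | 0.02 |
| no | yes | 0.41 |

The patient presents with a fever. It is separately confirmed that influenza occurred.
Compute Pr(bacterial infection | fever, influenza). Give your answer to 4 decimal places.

P(fever | influenza) = 0.69·0.78 + 0.82·0.22 = 0.538200 + 0.180400 = 0.718600
Restricting to configurations with bacterial infection present: 0.82·0.22 = 0.180400.
Hence the posterior is 0.180400/0.718600 ≈ 0.2510.

Pr(bacterial infection | fever, influenza) ≈ 0.2510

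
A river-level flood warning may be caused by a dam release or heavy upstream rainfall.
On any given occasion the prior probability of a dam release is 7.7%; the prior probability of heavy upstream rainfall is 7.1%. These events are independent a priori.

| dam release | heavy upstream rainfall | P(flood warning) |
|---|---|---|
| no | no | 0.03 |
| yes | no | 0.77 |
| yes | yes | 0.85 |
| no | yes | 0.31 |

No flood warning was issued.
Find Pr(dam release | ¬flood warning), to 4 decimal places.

Sum P(¬flood warning|·) weighted by the priors over the 4 (dam release, heavy upstream rainfall) configurations:
  P(¬flood warning) = 0.97·0.923·0.929 + 0.69·0.923·0.071 + 0.23·0.077·0.929 + 0.15·0.077·0.071
        = 0.831743 + 0.045218 + 0.016453 + 0.000820 = 0.894234
Configurations with dam release contribute 0.017273, so
  P(dam release | ¬flood warning) = 0.017273 / 0.894234 ≈ 0.0193

Pr(dam release | ¬flood warning) ≈ 0.0193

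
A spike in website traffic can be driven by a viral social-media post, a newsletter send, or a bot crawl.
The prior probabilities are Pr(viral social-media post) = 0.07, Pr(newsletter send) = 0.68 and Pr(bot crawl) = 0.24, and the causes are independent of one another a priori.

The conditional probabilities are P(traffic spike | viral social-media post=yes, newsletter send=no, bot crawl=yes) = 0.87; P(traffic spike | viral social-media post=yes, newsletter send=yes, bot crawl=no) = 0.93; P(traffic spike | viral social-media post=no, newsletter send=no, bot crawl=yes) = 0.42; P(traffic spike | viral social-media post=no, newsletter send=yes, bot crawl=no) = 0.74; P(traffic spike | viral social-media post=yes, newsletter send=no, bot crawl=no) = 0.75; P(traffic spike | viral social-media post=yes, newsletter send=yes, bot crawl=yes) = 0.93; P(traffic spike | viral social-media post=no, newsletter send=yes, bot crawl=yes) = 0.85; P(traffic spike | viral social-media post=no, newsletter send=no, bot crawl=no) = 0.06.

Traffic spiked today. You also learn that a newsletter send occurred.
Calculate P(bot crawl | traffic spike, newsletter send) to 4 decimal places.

P(bot crawl | traffic spike, newsletter send) ≈ 0.2640

P(traffic spike | newsletter send) = 0.74·0.93·0.76 + 0.85·0.93·0.24 + 0.93·0.07·0.76 + 0.93·0.07·0.24 = 0.523032 + 0.189720 + 0.049476 + 0.015624 = 0.777852
Of this, 0.205344 comes from 0.189720 + 0.015624 (the bot crawl=true cases).
Hence the posterior is 0.205344/0.777852 ≈ 0.2640.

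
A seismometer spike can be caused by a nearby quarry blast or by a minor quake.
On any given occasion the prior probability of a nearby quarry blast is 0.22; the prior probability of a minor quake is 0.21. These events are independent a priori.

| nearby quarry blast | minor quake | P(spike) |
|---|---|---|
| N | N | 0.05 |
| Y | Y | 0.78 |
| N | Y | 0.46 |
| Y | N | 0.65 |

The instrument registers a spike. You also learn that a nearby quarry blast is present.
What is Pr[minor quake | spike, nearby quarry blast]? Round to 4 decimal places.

Pr[minor quake | spike, nearby quarry blast] ≈ 0.2418

Numerator (weight on configurations with minor quake): 0.78*0.21 = 0.163800
Normalizer over all consistent configurations: 0.65*0.79 + 0.78*0.21 = 0.677300
Posterior = 0.163800 / 0.677300 ≈ 0.2418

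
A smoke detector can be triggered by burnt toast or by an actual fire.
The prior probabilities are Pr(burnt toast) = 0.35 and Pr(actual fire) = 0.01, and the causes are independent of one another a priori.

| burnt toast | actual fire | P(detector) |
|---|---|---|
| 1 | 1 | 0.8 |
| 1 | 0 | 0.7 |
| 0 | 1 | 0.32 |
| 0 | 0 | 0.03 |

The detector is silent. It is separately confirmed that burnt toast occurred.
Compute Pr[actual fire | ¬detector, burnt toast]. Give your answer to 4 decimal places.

Pr[actual fire | ¬detector, burnt toast] ≈ 0.0067

Sum P(¬detector|·) weighted by the priors over both values of actual fire:
  P(¬detector | burnt toast) = 0.3*0.99 + 0.2*0.01
        = 0.297000 + 0.002000 = 0.299000
Keeping only the actual fire-present terms gives 0.002000, so
  P(actual fire | ¬detector, burnt toast) = 0.002000 / 0.299000 ≈ 0.0067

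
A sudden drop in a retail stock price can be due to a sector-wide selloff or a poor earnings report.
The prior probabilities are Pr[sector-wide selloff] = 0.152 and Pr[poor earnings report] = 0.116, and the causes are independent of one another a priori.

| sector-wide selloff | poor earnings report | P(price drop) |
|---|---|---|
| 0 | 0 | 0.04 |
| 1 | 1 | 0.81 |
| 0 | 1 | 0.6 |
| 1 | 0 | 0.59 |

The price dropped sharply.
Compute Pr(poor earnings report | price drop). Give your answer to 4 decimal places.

Pr(poor earnings report | price drop) ≈ 0.4015

Enumerate the 4 (sector-wide selloff, poor earnings report) configurations and weight by the priors:
  P(price drop) = 0.04×0.848×0.884 + 0.6×0.848×0.116 + 0.59×0.152×0.884 + 0.81×0.152×0.116
        = 0.029985 + 0.059021 + 0.079277 + 0.014282 = 0.182565
Keeping only the poor earnings report-present terms gives 0.073303, so
  P(poor earnings report | price drop) = 0.073303 / 0.182565 ≈ 0.4015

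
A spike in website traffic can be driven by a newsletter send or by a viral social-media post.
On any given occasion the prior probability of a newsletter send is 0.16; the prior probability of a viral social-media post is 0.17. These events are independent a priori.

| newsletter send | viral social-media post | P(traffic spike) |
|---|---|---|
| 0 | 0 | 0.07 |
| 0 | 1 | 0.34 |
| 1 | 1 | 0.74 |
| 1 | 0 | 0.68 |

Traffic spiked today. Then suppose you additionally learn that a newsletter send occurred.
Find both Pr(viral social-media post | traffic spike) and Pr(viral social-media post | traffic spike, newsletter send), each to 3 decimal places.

Sum P(traffic spike|·) weighted by the priors over the 4 (newsletter send, viral social-media post) configurations:
  P(traffic spike) = 0.07*0.84*0.83 + 0.34*0.84*0.17 + 0.68*0.16*0.83 + 0.74*0.16*0.17
        = 0.048804 + 0.048552 + 0.090304 + 0.020128 = 0.207788
The terms with viral social-media post present sum to 0.068680, so
  P(viral social-media post | traffic spike) = 0.068680 / 0.207788 ≈ 0.331

Now condition on the additional information:
By total probability over both values of viral social-media post:
  P(traffic spike | newsletter send) = 0.68*0.83 + 0.74*0.17
        = 0.564400 + 0.125800 = 0.690200
Configurations with viral social-media post contribute 0.125800, so
  P(viral social-media post | traffic spike, newsletter send) = 0.125800 / 0.690200 ≈ 0.182

Pr(viral social-media post | traffic spike) ≈ 0.331; Pr(viral social-media post | traffic spike, newsletter send) ≈ 0.182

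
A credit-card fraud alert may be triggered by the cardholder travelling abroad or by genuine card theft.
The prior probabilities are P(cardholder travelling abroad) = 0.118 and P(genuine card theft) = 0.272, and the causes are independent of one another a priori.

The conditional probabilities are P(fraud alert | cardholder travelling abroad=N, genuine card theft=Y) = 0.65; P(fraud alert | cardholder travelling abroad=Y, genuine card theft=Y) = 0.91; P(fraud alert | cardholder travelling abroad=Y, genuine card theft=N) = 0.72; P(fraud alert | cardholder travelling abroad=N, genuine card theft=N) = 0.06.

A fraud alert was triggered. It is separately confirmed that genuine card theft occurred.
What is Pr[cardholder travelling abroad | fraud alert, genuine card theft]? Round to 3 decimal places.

Pr[cardholder travelling abroad | fraud alert, genuine card theft] ≈ 0.158

By total probability over both values of cardholder travelling abroad:
  P(fraud alert | genuine card theft) = 0.65×0.882 + 0.91×0.118
        = 0.573300 + 0.107380 = 0.680680
The terms with cardholder travelling abroad present sum to 0.107380, so
  P(cardholder travelling abroad | fraud alert, genuine card theft) = 0.107380 / 0.680680 ≈ 0.158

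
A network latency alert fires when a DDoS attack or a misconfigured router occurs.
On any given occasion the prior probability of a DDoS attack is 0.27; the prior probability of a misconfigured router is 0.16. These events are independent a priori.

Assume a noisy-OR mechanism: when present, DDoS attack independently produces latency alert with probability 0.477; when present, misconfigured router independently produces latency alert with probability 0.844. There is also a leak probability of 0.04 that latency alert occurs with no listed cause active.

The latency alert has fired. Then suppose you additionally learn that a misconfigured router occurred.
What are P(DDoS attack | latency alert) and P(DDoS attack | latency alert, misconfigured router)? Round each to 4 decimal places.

Under noisy-OR, P(latency alert | causes) = 1 − (1−0.04)·∏(1−qᵢ) over the active causes.
Weight on DDoS attack=true, given the evidence: 0.112928 + 0.039816 = 0.152744
Normalizer over all consistent configurations: 0.04*0.73*0.84 + 0.85024*0.73*0.16 + 0.49792*0.27*0.84 + 0.921676*0.27*0.16 = 0.276580
Posterior = 0.152744 / 0.276580 ≈ 0.5523

Now condition on the additional information:
Weight on DDoS attack=true, given the evidence: 0.921676×0.27 = 0.248853
The normalizing constant is 0.85024×0.73 + 0.921676×0.27 = 0.869528
Posterior = 0.248853 / 0.869528 ≈ 0.2862

P(DDoS attack | latency alert) ≈ 0.5523; P(DDoS attack | latency alert, misconfigured router) ≈ 0.2862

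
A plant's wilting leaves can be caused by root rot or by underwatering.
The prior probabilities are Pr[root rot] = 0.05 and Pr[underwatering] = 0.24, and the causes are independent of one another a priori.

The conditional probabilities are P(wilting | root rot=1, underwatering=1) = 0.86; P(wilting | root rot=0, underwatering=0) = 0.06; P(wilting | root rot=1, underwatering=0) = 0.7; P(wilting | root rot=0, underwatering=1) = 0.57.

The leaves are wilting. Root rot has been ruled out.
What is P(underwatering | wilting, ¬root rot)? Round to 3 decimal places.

P(underwatering | wilting, ¬root rot) ≈ 0.750

P(wilting | ¬root rot) = 0.06*0.76 + 0.57*0.24 = 0.045600 + 0.136800 = 0.182400
Restricting to configurations with underwatering present: 0.57*0.24 = 0.136800.
So P(underwatering | wilting, ¬root rot) = 0.136800/0.182400 ≈ 0.750.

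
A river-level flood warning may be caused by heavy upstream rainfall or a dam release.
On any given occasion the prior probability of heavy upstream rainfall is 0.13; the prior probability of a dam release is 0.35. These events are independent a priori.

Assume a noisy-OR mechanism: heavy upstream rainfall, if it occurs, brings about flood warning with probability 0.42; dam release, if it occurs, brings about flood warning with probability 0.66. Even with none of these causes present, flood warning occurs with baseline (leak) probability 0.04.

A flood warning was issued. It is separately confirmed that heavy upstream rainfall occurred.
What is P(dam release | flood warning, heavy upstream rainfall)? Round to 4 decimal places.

Under noisy-OR, P(flood warning | causes) = 1 − (1−0.04)·∏(1−qᵢ) over the active causes.
Numerator (weight on configurations with dam release): 0.810688×0.35 = 0.283741
The normalizing constant is 0.4432×0.65 + 0.810688×0.35 = 0.571821
Posterior = 0.283741 / 0.571821 ≈ 0.4962

P(dam release | flood warning, heavy upstream rainfall) ≈ 0.4962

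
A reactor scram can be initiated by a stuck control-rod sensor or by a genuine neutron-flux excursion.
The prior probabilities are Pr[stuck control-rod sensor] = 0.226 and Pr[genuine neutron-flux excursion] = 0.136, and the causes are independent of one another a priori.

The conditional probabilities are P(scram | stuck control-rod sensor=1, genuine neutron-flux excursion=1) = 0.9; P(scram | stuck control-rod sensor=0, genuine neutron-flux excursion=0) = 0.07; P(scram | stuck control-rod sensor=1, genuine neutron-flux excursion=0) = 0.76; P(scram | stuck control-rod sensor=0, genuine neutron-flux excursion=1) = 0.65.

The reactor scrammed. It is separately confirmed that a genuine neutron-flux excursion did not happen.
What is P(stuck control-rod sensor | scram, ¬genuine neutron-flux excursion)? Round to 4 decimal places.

Numerator (weight on configurations with stuck control-rod sensor): 0.76*0.226 = 0.171760
Denominator P(scram | ¬genuine neutron-flux excursion): 0.07*0.774 + 0.76*0.226 = 0.225940
P(stuck control-rod sensor | scram, ¬genuine neutron-flux excursion) = 0.171760/0.225940 ≈ 0.7602

P(stuck control-rod sensor | scram, ¬genuine neutron-flux excursion) ≈ 0.7602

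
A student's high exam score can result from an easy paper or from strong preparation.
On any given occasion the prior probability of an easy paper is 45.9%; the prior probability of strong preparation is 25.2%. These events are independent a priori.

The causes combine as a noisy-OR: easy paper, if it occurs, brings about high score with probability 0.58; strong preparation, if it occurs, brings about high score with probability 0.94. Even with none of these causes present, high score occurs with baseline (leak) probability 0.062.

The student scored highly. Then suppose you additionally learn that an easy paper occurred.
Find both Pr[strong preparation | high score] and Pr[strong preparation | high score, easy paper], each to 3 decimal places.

Under noisy-OR, P(high score | causes) = 1 − (1−0.062)·∏(1−qᵢ) over the active causes.
For the numerator, keep only strong preparation=true terms: 0.128659 + 0.112934 = 0.241593
The normalizing constant is 0.062×0.541×0.748 + 0.94372×0.541×0.252 + 0.60604×0.459×0.748 + 0.976362×0.459×0.252 = 0.474755
P(strong preparation | high score) = 0.241593/0.474755 ≈ 0.509

With the extra evidence:
P(high score | easy paper) = 0.60604·0.748 + 0.976362·0.252 = 0.453318 + 0.246043 = 0.699361
The strong preparation-present share is 0.976362·0.252 = 0.246043.
P(strong preparation | high score, easy paper) = 0.246043 / 0.699361 ≈ 0.352

Pr[strong preparation | high score] ≈ 0.509; Pr[strong preparation | high score, easy paper] ≈ 0.352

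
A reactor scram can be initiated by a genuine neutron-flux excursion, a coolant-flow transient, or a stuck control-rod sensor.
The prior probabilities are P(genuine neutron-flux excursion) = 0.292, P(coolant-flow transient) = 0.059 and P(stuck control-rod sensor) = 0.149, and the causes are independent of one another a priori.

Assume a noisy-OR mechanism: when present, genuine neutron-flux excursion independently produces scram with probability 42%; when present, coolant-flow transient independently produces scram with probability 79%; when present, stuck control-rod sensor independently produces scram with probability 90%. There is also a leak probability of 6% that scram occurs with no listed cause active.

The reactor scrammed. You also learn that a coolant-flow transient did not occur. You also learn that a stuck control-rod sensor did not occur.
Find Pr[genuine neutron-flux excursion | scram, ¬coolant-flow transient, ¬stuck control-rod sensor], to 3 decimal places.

Under noisy-OR, P(scram | causes) = 1 − (1−0.06)·∏(1−qᵢ) over the active causes.
P(scram | ¬coolant-flow transient, ¬stuck control-rod sensor) = 0.06*0.708 + 0.4548*0.292 = 0.042480 + 0.132802 = 0.175282
Of this, 0.132802 comes from 0.4548*0.292 (the genuine neutron-flux excursion=true cases).
Hence the posterior is 0.132802/0.175282 ≈ 0.758.

Pr[genuine neutron-flux excursion | scram, ¬coolant-flow transient, ¬stuck control-rod sensor] ≈ 0.758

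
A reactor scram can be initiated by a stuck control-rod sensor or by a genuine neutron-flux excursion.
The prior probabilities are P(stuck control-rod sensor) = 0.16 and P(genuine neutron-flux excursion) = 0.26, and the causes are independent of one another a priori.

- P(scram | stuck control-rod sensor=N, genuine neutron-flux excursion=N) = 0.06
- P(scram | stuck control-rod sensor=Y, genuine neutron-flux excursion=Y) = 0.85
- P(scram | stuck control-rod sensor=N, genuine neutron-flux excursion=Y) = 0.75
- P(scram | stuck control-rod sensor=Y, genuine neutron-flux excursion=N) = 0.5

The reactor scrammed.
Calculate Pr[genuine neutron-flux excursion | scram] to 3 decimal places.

Weight on genuine neutron-flux excursion=true, given the evidence: 0.163800 + 0.035360 = 0.199160
The normalizing constant is 0.06*0.84*0.74 + 0.75*0.84*0.26 + 0.5*0.16*0.74 + 0.85*0.16*0.26 = 0.295656
P(genuine neutron-flux excursion | scram) = 0.199160/0.295656 ≈ 0.674

Pr[genuine neutron-flux excursion | scram] ≈ 0.674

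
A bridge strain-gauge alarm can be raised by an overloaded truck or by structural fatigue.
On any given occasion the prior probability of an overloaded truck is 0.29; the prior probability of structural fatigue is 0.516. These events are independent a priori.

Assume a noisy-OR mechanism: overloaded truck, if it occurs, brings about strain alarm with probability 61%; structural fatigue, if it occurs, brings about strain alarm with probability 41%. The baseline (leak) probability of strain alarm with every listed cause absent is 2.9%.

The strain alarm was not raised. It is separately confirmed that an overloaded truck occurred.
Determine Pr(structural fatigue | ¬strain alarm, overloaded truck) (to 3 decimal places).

Pr(structural fatigue | ¬strain alarm, overloaded truck) ≈ 0.386

Under noisy-OR, P(strain alarm | causes) = 1 − (1−0.029)·∏(1−qᵢ) over the active causes.
P(¬strain alarm | overloaded truck) = 0.37869·0.484 + 0.223427·0.516 = 0.183286 + 0.115288 = 0.298574
Of this, 0.115288 comes from 0.223427·0.516 (the structural fatigue=true cases).
Hence the posterior is 0.115288/0.298574 ≈ 0.386.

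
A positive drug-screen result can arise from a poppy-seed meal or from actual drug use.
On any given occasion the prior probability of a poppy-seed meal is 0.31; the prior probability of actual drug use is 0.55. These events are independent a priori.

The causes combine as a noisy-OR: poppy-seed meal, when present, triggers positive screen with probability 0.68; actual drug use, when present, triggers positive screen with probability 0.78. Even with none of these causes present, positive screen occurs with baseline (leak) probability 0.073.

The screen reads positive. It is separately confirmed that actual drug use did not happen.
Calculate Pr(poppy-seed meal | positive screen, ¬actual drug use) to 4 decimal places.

Pr(poppy-seed meal | positive screen, ¬actual drug use) ≈ 0.8123

Under noisy-OR, P(positive screen | causes) = 1 − (1−0.073)·∏(1−qᵢ) over the active causes.
P(positive screen | ¬actual drug use) = 0.073*0.69 + 0.70336*0.31 = 0.050370 + 0.218042 = 0.268412
Of this, 0.218042 comes from 0.70336*0.31 (the poppy-seed meal=true cases).
P(poppy-seed meal | positive screen, ¬actual drug use) = 0.218042 / 0.268412 ≈ 0.8123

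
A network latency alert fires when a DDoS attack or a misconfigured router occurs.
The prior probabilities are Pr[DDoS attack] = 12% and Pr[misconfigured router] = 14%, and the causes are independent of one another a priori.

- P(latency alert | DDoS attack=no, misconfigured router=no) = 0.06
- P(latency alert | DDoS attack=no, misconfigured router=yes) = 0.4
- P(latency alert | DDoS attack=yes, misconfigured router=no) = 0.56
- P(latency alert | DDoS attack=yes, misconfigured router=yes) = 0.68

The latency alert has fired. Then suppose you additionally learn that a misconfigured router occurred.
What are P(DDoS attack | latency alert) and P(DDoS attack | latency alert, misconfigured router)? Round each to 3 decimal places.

P(DDoS attack | latency alert) ≈ 0.422; P(DDoS attack | latency alert, misconfigured router) ≈ 0.188

For the numerator, keep only DDoS attack=true terms: 0.057792 + 0.011424 = 0.069216
The normalizing constant is 0.06×0.88×0.86 + 0.4×0.88×0.14 + 0.56×0.12×0.86 + 0.68×0.12×0.14 = 0.163904
P(DDoS attack | latency alert) = 0.069216/0.163904 ≈ 0.422

Now also conditioning on misconfigured router=true:
Sum P(latency alert|·) weighted by the priors over both values of DDoS attack:
  P(latency alert | misconfigured router) = 0.4×0.88 + 0.68×0.12
        = 0.352000 + 0.081600 = 0.433600
Keeping only the DDoS attack-present terms gives 0.081600, so
  P(DDoS attack | latency alert, misconfigured router) = 0.081600 / 0.433600 ≈ 0.188
— misconfigured router explains away the evidence for DDoS attack.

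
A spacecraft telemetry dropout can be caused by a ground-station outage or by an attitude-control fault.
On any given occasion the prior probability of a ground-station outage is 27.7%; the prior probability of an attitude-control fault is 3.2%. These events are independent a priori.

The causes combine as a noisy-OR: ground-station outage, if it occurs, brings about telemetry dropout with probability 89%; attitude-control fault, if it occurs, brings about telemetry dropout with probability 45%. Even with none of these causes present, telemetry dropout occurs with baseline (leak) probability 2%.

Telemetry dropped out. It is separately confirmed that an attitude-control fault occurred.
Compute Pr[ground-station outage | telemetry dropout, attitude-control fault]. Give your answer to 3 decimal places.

Under noisy-OR, P(telemetry dropout | causes) = 1 − (1−0.02)·∏(1−qᵢ) over the active causes.
Sum P(telemetry dropout|·) weighted by the priors over both values of ground-station outage:
  P(telemetry dropout | attitude-control fault) = 0.461×0.723 + 0.94071×0.277
        = 0.333303 + 0.260577 = 0.593880
Configurations with ground-station outage contribute 0.260577, so
  P(ground-station outage | telemetry dropout, attitude-control fault) = 0.260577 / 0.593880 ≈ 0.439

Pr[ground-station outage | telemetry dropout, attitude-control fault] ≈ 0.439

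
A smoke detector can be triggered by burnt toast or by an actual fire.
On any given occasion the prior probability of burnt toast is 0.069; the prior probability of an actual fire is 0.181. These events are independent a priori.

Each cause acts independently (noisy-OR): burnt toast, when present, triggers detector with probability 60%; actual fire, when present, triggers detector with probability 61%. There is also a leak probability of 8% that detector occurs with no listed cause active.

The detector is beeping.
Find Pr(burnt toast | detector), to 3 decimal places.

Pr(burnt toast | detector) ≈ 0.215

Under noisy-OR, P(detector | causes) = 1 − (1−0.08)·∏(1−qᵢ) over the active causes.
For the numerator, keep only burnt toast=true terms: 0.035715 + 0.010697 = 0.046412
Normalizer over all consistent configurations: 0.08*0.931*0.819 + 0.6412*0.931*0.181 + 0.632*0.069*0.819 + 0.85648*0.069*0.181 = 0.215460
P(burnt toast | detector) = 0.046412/0.215460 ≈ 0.215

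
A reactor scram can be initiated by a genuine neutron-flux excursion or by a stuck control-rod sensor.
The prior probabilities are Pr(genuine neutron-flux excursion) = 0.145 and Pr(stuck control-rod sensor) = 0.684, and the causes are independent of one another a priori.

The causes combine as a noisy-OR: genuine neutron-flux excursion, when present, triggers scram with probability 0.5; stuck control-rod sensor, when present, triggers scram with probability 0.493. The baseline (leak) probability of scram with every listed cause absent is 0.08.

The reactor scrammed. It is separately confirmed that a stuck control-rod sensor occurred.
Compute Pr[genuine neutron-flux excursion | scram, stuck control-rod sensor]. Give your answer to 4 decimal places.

Pr[genuine neutron-flux excursion | scram, stuck control-rod sensor] ≈ 0.1960

Under noisy-OR, P(scram | causes) = 1 − (1−0.08)·∏(1−qᵢ) over the active causes.
Numerator (weight on configurations with genuine neutron-flux excursion): 0.76678*0.145 = 0.111183
Denominator P(scram | stuck control-rod sensor): 0.53356*0.855 + 0.76678*0.145 = 0.567377
Posterior = 0.111183 / 0.567377 ≈ 0.1960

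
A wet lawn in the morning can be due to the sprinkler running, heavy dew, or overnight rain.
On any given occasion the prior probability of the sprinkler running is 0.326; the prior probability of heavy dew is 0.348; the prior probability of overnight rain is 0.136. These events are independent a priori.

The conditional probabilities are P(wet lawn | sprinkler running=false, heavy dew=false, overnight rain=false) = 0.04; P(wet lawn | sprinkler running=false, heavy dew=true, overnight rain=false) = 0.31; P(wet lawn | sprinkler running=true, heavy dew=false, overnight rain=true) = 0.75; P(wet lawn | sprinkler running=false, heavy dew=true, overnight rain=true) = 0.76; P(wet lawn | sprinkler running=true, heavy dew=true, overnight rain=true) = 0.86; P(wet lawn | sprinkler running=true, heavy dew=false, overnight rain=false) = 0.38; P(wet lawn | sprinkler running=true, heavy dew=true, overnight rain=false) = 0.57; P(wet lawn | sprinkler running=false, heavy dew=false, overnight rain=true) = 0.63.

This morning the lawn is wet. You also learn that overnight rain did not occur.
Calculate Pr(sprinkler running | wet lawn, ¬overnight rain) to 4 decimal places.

Numerator (weight on configurations with sprinkler running): 0.080770 + 0.064665 = 0.145435
The normalizing constant is 0.04*0.674*0.652 + 0.31*0.674*0.348 + 0.38*0.326*0.652 + 0.57*0.326*0.348 = 0.235724
Posterior = 0.145435 / 0.235724 ≈ 0.6170

Pr(sprinkler running | wet lawn, ¬overnight rain) ≈ 0.6170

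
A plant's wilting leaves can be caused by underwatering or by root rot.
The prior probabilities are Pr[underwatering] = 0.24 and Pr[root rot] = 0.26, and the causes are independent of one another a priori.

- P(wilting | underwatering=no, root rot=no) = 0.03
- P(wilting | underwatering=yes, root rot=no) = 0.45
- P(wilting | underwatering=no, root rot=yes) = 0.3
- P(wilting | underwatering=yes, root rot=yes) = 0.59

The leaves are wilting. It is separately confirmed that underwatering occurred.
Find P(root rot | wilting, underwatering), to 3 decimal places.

P(root rot | wilting, underwatering) ≈ 0.315

Sum P(wilting|·) weighted by the priors over both values of root rot:
  P(wilting | underwatering) = 0.45·0.74 + 0.59·0.26
        = 0.333000 + 0.153400 = 0.486400
Configurations with root rot contribute 0.153400, so
  P(root rot | wilting, underwatering) = 0.153400 / 0.486400 ≈ 0.315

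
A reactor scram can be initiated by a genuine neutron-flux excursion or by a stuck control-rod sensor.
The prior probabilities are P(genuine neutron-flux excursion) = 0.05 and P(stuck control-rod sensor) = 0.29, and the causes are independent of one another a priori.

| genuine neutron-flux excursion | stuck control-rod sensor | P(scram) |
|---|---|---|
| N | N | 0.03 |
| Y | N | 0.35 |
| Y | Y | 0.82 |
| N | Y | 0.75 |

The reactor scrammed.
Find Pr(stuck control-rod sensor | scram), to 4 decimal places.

Pr(stuck control-rod sensor | scram) ≈ 0.8700

Enumerate the 4 (genuine neutron-flux excursion, stuck control-rod sensor) configurations and weight by the priors:
  P(scram) = 0.03·0.95·0.71 + 0.75·0.95·0.29 + 0.35·0.05·0.71 + 0.82·0.05·0.29
        = 0.020235 + 0.206625 + 0.012425 + 0.011890 = 0.251175
The terms with stuck control-rod sensor present sum to 0.218515, so
  P(stuck control-rod sensor | scram) = 0.218515 / 0.251175 ≈ 0.8700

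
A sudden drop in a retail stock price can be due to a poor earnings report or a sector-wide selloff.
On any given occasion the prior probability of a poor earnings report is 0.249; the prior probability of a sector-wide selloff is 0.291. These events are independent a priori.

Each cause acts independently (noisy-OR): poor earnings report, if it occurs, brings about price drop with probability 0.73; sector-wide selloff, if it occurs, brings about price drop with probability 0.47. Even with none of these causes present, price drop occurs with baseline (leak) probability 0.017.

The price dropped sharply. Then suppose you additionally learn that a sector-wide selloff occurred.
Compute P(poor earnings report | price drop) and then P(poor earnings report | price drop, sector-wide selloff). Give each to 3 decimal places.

P(poor earnings report | price drop) ≈ 0.628; P(poor earnings report | price drop, sector-wide selloff) ≈ 0.373

Under noisy-OR, P(price drop | causes) = 1 − (1−0.017)·∏(1−qᵢ) over the active causes.
Numerator (weight on configurations with poor earnings report): 0.129685 + 0.062266 = 0.191951
Denominator P(price drop): 0.017·0.751·0.709 + 0.47901·0.751·0.291 + 0.73459·0.249·0.709 + 0.859333·0.249·0.291 = 0.305686
P(poor earnings report | price drop) = 0.191951/0.305686 ≈ 0.628

Now condition on the additional information:
Enumerate both values of poor earnings report and weight by the priors:
  P(price drop | sector-wide selloff) = 0.47901×0.751 + 0.859333×0.249
        = 0.359737 + 0.213974 = 0.573711
Configurations with poor earnings report contribute 0.213974, so
  P(poor earnings report | price drop, sector-wide selloff) = 0.213974 / 0.573711 ≈ 0.373
The drop from 0.628 to 0.373 is the explaining-away (discounting) effect.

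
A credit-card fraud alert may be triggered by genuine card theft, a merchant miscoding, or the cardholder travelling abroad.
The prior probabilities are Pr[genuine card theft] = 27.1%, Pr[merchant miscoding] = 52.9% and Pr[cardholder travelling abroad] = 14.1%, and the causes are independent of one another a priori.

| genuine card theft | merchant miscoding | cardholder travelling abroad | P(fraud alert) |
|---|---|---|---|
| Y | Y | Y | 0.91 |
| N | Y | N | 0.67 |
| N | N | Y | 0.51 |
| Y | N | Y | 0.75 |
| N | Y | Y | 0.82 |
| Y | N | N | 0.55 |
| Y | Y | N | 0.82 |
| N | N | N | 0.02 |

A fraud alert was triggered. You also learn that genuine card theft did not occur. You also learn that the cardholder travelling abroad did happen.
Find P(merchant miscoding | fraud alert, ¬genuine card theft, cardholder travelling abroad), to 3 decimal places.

For the numerator, keep only merchant miscoding=true terms: 0.82·0.529 = 0.433780
Normalizer over all consistent configurations: 0.51·0.471 + 0.82·0.529 = 0.673990
P(merchant miscoding | fraud alert, ¬genuine card theft, cardholder travelling abroad) = 0.433780/0.673990 ≈ 0.644

P(merchant miscoding | fraud alert, ¬genuine card theft, cardholder travelling abroad) ≈ 0.644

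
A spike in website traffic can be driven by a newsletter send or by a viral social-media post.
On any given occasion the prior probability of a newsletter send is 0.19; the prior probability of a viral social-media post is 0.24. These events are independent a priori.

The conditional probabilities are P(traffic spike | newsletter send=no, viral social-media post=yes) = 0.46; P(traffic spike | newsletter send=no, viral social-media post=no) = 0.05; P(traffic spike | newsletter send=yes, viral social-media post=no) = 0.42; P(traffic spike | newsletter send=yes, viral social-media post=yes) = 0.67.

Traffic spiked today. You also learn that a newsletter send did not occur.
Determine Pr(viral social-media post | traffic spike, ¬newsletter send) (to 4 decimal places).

Pr(viral social-media post | traffic spike, ¬newsletter send) ≈ 0.7439

For the numerator, keep only viral social-media post=true terms: 0.46*0.24 = 0.110400
Normalizer over all consistent configurations: 0.05*0.76 + 0.46*0.24 = 0.148400
Posterior = 0.110400 / 0.148400 ≈ 0.7439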